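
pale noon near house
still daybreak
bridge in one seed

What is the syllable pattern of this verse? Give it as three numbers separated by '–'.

4–3–4

Line 1: pale (1), noon (1), near (1), house (1) → 4
Line 2: still (1), daybreak (2) → 3
Line 3: bridge (1), in (1), one (1), seed (1) → 4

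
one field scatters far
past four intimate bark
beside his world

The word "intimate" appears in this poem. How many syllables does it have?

3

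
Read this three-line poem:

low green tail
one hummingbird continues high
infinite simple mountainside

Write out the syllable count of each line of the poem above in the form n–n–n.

Line 1: low (1), green (1), tail (1) → 3
Line 2: one (1), hummingbird (3), continues (3), high (1) → 8
Line 3: infinite (3), simple (2), mountainside (3) → 8

3–8–8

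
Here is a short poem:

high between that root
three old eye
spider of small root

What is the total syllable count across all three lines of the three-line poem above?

13

Line 1: high (1), between (2), that (1), root (1) → 5
Line 2: three (1), old (1), eye (1) → 3
Line 3: spider (2), of (1), small (1), root (1) → 5
Total: 5 + 3 + 5 = 13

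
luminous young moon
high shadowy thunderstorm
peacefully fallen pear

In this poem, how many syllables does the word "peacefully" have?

3

"peacefully" has 3 syllables.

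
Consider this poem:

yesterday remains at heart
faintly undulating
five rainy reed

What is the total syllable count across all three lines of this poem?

Line 1: yesterday (3), remains (2), at (1), heart (1) → 7
Line 2: faintly (2), undulating (4) → 6
Line 3: five (1), rainy (2), reed (1) → 4
Total: 7 + 6 + 4 = 17

17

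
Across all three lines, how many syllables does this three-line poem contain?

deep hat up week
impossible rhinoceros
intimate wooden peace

Line 1: deep(1) + hat(1) + up(1) + week(1) = 4
Line 2: impossible(4) + rhinoceros(4) = 8
Line 3: intimate(3) + wooden(2) + peace(1) = 6
Total: 4 + 8 + 6 = 18

18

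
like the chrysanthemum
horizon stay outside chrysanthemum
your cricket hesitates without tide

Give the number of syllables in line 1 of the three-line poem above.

Line 1: like(1) + the(1) + chrysanthemum(4) = 6

6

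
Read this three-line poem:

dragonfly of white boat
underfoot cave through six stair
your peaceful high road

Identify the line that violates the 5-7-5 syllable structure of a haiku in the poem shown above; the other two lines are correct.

Line 1

Line 1: dragonfly(3) + of(1) + white(1) + boat(1) = 6 (expected 5)
Line 2: underfoot(3) + cave(1) + through(1) + six(1) + stair(1) = 7 ✓
Line 3: your(1) + peaceful(2) + high(1) + road(1) = 5 ✓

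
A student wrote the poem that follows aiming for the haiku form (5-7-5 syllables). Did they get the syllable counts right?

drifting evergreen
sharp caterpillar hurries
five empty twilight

Line 1: drifting(2) + evergreen(3) = 5 ✓
Line 2: sharp(1) + caterpillar(4) + hurries(2) = 7 ✓
Line 3: five(1) + empty(2) + twilight(2) = 5 ✓

Yes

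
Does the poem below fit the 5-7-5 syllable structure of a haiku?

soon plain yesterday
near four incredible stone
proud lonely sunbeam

Line 1: "soon plain yesterday": 1+1+3 = 5 ✓
Line 2: "near four incredible stone": 1+1+4+1 = 7 ✓
Line 3: "proud lonely sunbeam": 1+2+2 = 5 ✓

Yes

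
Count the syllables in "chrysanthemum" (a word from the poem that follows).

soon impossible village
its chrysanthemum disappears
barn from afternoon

4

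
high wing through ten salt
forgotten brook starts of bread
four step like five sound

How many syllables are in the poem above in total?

Line 1: high (1), wing (1), through (1), ten (1), salt (1) → 5
Line 2: forgotten (3), brook (1), starts (1), of (1), bread (1) → 7
Line 3: four (1), step (1), like (1), five (1), sound (1) → 5
Total: 5 + 7 + 5 = 17

17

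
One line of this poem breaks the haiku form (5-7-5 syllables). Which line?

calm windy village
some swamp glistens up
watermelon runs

Line 2

Line 1: calm (1), windy (2), village (2) → 5 ✓
Line 2: some (1), swamp (1), glistens (2), up (1) → 5 (expected 7)
Line 3: watermelon (4), runs (1) → 5 ✓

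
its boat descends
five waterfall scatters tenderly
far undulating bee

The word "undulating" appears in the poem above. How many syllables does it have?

"undulating" has 4 syllables.

4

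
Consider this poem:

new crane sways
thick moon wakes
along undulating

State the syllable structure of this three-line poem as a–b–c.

3–3–6

Line 1: new(1) + crane(1) + sways(1) = 3
Line 2: thick(1) + moon(1) + wakes(1) = 3
Line 3: along(2) + undulating(4) = 6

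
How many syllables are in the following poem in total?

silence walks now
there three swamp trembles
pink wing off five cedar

15

Line 1: silence(2) + walks(1) + now(1) = 4
Line 2: there(1) + three(1) + swamp(1) + trembles(2) = 5
Line 3: pink(1) + wing(1) + off(1) + five(1) + cedar(2) = 6
Total: 4 + 5 + 6 = 15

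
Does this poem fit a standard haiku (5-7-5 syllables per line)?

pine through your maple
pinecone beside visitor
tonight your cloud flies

Yes

Line 1: pine(1) + through(1) + your(1) + maple(2) = 5 ✓
Line 2: pinecone(2) + beside(2) + visitor(3) = 7 ✓
Line 3: tonight(2) + your(1) + cloud(1) + flies(1) = 5 ✓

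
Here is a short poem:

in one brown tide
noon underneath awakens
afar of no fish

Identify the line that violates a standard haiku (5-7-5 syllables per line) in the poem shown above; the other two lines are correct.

Line 1: in(1) + one(1) + brown(1) + tide(1) = 4 (expected 5)
Line 2: noon(1) + underneath(3) + awakens(3) = 7 ✓
Line 3: afar(2) + of(1) + no(1) + fish(1) = 5 ✓

The first line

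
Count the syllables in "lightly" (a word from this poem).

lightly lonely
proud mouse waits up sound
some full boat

"lightly" has 2 syllables.

2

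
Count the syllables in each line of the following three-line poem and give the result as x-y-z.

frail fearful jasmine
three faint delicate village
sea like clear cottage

5-7-5

Line 1: "frail fearful jasmine": 1+2+2 = 5
Line 2: "three faint delicate village": 1+1+3+2 = 7
Line 3: "sea like clear cottage": 1+1+1+2 = 5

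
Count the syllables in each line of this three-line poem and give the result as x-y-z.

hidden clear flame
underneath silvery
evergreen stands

Line 1: "hidden clear flame": 2+1+1 = 4
Line 2: "underneath silvery": 3+3 = 6
Line 3: "evergreen stands": 3+1 = 4

4-6-4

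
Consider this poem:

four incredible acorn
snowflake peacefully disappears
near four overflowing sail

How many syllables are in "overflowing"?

4

"overflowing" has 4 syllables.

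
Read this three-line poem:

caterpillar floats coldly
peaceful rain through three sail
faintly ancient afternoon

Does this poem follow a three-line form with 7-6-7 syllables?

Yes

Line 1: "caterpillar floats coldly": 4+1+2 = 7 ✓
Line 2: "peaceful rain through three sail": 2+1+1+1+1 = 6 ✓
Line 3: "faintly ancient afternoon": 2+2+3 = 7 ✓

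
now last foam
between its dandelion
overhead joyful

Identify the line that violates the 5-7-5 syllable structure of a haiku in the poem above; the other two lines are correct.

Line 1

Line 1: "now last foam": 1+1+1 = 3 (expected 5)
Line 2: "between its dandelion": 2+1+4 = 7 ✓
Line 3: "overhead joyful": 3+2 = 5 ✓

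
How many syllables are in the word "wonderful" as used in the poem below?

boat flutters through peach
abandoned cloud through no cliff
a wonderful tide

"wonderful" has 3 syllables.

3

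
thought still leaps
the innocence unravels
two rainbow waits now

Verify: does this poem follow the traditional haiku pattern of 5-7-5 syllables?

No

Line 1: thought (1), still (1), leaps (1) → 3 (expected 5)
Line 2: the (1), innocence (3), unravels (3) → 7 ✓
Line 3: two (1), rainbow (2), waits (1), now (1) → 5 ✓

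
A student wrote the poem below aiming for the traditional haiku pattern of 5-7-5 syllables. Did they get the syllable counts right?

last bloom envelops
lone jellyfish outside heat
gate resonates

No

Line 1: "last bloom envelops": 1+1+3 = 5 ✓
Line 2: "lone jellyfish outside heat": 1+3+2+1 = 7 ✓
Line 3: "gate resonates": 1+3 = 4 (expected 5)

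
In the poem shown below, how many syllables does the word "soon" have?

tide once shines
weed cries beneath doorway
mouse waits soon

1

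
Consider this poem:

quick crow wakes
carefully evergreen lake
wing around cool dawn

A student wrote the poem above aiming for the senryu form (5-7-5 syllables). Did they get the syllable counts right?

Line 1: quick (1), crow (1), wakes (1) → 3 (expected 5)
Line 2: carefully (3), evergreen (3), lake (1) → 7 ✓
Line 3: wing (1), around (2), cool (1), dawn (1) → 5 ✓

No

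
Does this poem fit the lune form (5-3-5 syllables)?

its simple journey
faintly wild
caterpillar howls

Line 1: "its simple journey": 1+2+2 = 5 ✓
Line 2: "faintly wild": 2+1 = 3 ✓
Line 3: "caterpillar howls": 4+1 = 5 ✓

Yes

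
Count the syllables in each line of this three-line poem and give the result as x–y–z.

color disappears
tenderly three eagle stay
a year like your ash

Line 1: "color disappears": 2+3 = 5
Line 2: "tenderly three eagle stay": 3+1+2+1 = 7
Line 3: "a year like your ash": 1+1+1+1+1 = 5

5–7–5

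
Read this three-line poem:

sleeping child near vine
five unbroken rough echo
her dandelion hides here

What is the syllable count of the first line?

The first line: "sleeping child near vine": 2+1+1+1 = 5

5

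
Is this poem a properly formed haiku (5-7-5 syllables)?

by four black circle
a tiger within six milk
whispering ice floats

Line 1: by (1), four (1), black (1), circle (2) → 5 ✓
Line 2: a (1), tiger (2), within (2), six (1), milk (1) → 7 ✓
Line 3: whispering (3), ice (1), floats (1) → 5 ✓

Yes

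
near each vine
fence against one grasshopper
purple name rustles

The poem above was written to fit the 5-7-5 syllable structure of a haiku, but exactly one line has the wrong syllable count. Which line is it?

Line 1: "near each vine": 1+1+1 = 3 (expected 5)
Line 2: "fence against one grasshopper": 1+2+1+3 = 7 ✓
Line 3: "purple name rustles": 2+1+2 = 5 ✓

Line 1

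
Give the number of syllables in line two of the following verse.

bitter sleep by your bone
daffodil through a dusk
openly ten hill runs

6

Line two: daffodil(3) + through(1) + a(1) + dusk(1) = 6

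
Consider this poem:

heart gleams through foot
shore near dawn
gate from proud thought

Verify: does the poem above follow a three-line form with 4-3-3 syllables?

Line 1: heart (1), gleams (1), through (1), foot (1) → 4 ✓
Line 2: shore (1), near (1), dawn (1) → 3 ✓
Line 3: gate (1), from (1), proud (1), thought (1) → 4 (expected 3)

No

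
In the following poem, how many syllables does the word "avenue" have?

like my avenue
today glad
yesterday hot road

3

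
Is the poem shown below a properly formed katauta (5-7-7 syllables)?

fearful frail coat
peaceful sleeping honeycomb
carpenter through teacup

Line 1: fearful (2), frail (1), coat (1) → 4 (expected 5)
Line 2: peaceful (2), sleeping (2), honeycomb (3) → 7 ✓
Line 3: carpenter (3), through (1), teacup (2) → 6 (expected 7)

No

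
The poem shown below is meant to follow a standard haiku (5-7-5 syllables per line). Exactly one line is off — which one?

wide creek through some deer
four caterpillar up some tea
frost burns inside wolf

Line 1: "wide creek through some deer": 1+1+1+1+1 = 5 ✓
Line 2: "four caterpillar up some tea": 1+4+1+1+1 = 8 (expected 7)
Line 3: "frost burns inside wolf": 1+1+2+1 = 5 ✓

Line 2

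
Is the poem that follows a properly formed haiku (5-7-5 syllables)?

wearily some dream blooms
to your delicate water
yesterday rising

Line 1: wearily(3) + some(1) + dream(1) + blooms(1) = 6 (expected 5)
Line 2: to(1) + your(1) + delicate(3) + water(2) = 7 ✓
Line 3: yesterday(3) + rising(2) = 5 ✓

No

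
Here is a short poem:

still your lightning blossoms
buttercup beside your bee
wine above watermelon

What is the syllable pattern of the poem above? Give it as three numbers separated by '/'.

Line 1: "still your lightning blossoms": 1+1+2+2 = 6
Line 2: "buttercup beside your bee": 3+2+1+1 = 7
Line 3: "wine above watermelon": 1+2+4 = 7

6/7/7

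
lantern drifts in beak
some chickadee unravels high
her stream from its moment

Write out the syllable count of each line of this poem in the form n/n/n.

5/8/6

Line 1: lantern(2) + drifts(1) + in(1) + beak(1) = 5
Line 2: some(1) + chickadee(3) + unravels(3) + high(1) = 8
Line 3: her(1) + stream(1) + from(1) + its(1) + moment(2) = 6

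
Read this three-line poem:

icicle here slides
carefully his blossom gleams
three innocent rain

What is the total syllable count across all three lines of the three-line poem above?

Line 1: icicle (3), here (1), slides (1) → 5
Line 2: carefully (3), his (1), blossom (2), gleams (1) → 7
Line 3: three (1), innocent (3), rain (1) → 5
Total: 5 + 7 + 5 = 17

17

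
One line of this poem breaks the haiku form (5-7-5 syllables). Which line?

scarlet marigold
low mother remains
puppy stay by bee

The second line

Line 1: "scarlet marigold": 2+3 = 5 ✓
Line 2: "low mother remains": 1+2+2 = 5 (expected 7)
Line 3: "puppy stay by bee": 2+1+1+1 = 5 ✓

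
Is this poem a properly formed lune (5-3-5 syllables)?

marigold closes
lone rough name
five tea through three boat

Line 1: marigold (3), closes (2) → 5 ✓
Line 2: lone (1), rough (1), name (1) → 3 ✓
Line 3: five (1), tea (1), through (1), three (1), boat (1) → 5 ✓

Yes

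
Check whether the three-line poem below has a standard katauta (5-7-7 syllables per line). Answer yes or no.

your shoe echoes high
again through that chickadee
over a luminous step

Yes

Line 1: your(1) + shoe(1) + echoes(2) + high(1) = 5 ✓
Line 2: again(2) + through(1) + that(1) + chickadee(3) = 7 ✓
Line 3: over(2) + a(1) + luminous(3) + step(1) = 7 ✓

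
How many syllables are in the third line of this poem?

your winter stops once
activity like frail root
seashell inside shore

5

The third line: seashell (2), inside (2), shore (1) → 5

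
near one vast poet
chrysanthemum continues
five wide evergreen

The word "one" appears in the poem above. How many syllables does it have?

"one" has 1 syllable.

1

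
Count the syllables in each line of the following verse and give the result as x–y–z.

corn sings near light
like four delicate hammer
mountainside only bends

4–7–6

Line 1: corn (1), sings (1), near (1), light (1) → 4
Line 2: like (1), four (1), delicate (3), hammer (2) → 7
Line 3: mountainside (3), only (2), bends (1) → 6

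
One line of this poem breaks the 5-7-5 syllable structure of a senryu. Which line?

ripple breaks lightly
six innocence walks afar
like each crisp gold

The third line

Line 1: ripple(2) + breaks(1) + lightly(2) = 5 ✓
Line 2: six(1) + innocence(3) + walks(1) + afar(2) = 7 ✓
Line 3: like(1) + each(1) + crisp(1) + gold(1) = 4 (expected 5)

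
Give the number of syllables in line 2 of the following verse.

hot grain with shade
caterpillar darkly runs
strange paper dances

7

Line 2: caterpillar(4) + darkly(2) + runs(1) = 7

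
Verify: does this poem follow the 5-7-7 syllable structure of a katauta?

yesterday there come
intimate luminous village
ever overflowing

Line 1: yesterday (3), there (1), come (1) → 5 ✓
Line 2: intimate (3), luminous (3), village (2) → 8 (expected 7)
Line 3: ever (2), overflowing (4) → 6 (expected 7)

No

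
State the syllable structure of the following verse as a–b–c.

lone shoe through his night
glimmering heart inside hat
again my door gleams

5–7–5

Line 1: lone (1), shoe (1), through (1), his (1), night (1) → 5
Line 2: glimmering (3), heart (1), inside (2), hat (1) → 7
Line 3: again (2), my (1), door (1), gleams (1) → 5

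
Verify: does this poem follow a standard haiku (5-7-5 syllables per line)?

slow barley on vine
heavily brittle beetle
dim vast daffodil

Yes

Line 1: slow (1), barley (2), on (1), vine (1) → 5 ✓
Line 2: heavily (3), brittle (2), beetle (2) → 7 ✓
Line 3: dim (1), vast (1), daffodil (3) → 5 ✓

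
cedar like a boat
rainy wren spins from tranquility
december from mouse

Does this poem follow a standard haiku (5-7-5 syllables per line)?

Line 1: cedar (2), like (1), a (1), boat (1) → 5 ✓
Line 2: rainy (2), wren (1), spins (1), from (1), tranquility (4) → 9 (expected 7)
Line 3: december (3), from (1), mouse (1) → 5 ✓

No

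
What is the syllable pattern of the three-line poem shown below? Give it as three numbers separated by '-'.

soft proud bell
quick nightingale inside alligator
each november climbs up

Line 1: "soft proud bell": 1+1+1 = 3
Line 2: "quick nightingale inside alligator": 1+3+2+4 = 10
Line 3: "each november climbs up": 1+3+1+1 = 6

3-10-6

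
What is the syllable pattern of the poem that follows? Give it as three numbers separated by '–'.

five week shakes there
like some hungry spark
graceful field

Line 1: "five week shakes there": 1+1+1+1 = 4
Line 2: "like some hungry spark": 1+1+2+1 = 5
Line 3: "graceful field": 2+1 = 3

4–5–3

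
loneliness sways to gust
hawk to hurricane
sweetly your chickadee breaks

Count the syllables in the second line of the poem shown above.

5

The second line: "hawk to hurricane": 1+1+3 = 5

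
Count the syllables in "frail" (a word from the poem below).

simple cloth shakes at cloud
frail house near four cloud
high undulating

1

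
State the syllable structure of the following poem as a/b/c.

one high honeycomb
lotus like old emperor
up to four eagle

Line 1: one (1), high (1), honeycomb (3) → 5
Line 2: lotus (2), like (1), old (1), emperor (3) → 7
Line 3: up (1), to (1), four (1), eagle (2) → 5

5/7/5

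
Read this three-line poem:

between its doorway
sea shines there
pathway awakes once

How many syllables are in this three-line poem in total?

13

Line 1: "between its doorway": 2+1+2 = 5
Line 2: "sea shines there": 1+1+1 = 3
Line 3: "pathway awakes once": 2+2+1 = 5
Total: 5 + 3 + 5 = 13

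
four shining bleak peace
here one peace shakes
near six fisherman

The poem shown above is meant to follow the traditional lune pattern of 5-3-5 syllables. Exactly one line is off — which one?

Line 1: four (1), shining (2), bleak (1), peace (1) → 5 ✓
Line 2: here (1), one (1), peace (1), shakes (1) → 4 (expected 3)
Line 3: near (1), six (1), fisherman (3) → 5 ✓

Line 2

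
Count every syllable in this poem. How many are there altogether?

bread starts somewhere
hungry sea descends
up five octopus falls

15

Line 1: bread(1) + starts(1) + somewhere(2) = 4
Line 2: hungry(2) + sea(1) + descends(2) = 5
Line 3: up(1) + five(1) + octopus(3) + falls(1) = 6
Total: 4 + 5 + 6 = 15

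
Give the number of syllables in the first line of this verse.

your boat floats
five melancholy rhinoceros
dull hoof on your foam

The first line: "your boat floats": 1+1+1 = 3

3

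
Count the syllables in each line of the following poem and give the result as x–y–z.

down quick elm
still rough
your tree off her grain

3–2–5

Line 1: down (1), quick (1), elm (1) → 3
Line 2: still (1), rough (1) → 2
Line 3: your (1), tree (1), off (1), her (1), grain (1) → 5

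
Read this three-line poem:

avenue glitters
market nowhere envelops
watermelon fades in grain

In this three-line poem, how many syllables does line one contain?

Line one: avenue (3), glitters (2) → 5

5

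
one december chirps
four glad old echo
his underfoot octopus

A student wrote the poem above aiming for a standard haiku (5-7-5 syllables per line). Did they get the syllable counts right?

Line 1: "one december chirps": 1+3+1 = 5 ✓
Line 2: "four glad old echo": 1+1+1+2 = 5 (expected 7)
Line 3: "his underfoot octopus": 1+3+3 = 7 (expected 5)

No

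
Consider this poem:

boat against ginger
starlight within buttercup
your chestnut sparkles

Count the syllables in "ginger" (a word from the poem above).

"ginger" has 2 syllables.

2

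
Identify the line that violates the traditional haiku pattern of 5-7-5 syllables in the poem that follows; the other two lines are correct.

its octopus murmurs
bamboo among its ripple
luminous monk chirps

Line 1

Line 1: its(1) + octopus(3) + murmurs(2) = 6 (expected 5)
Line 2: bamboo(2) + among(2) + its(1) + ripple(2) = 7 ✓
Line 3: luminous(3) + monk(1) + chirps(1) = 5 ✓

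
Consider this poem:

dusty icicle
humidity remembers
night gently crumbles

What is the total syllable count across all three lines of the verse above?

17

Line 1: dusty(2) + icicle(3) = 5
Line 2: humidity(4) + remembers(3) = 7
Line 3: night(1) + gently(2) + crumbles(2) = 5
Total: 5 + 7 + 5 = 17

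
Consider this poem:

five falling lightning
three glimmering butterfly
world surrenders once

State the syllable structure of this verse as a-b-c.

5-7-5

Line 1: five (1), falling (2), lightning (2) → 5
Line 2: three (1), glimmering (3), butterfly (3) → 7
Line 3: world (1), surrenders (3), once (1) → 5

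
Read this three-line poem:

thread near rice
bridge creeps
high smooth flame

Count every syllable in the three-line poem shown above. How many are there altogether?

8

Line 1: "thread near rice": 1+1+1 = 3
Line 2: "bridge creeps": 1+1 = 2
Line 3: "high smooth flame": 1+1+1 = 3
Total: 3 + 2 + 3 = 8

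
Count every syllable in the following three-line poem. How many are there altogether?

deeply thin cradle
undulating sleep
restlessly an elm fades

16

Line 1: deeply (2), thin (1), cradle (2) → 5
Line 2: undulating (4), sleep (1) → 5
Line 3: restlessly (3), an (1), elm (1), fades (1) → 6
Total: 5 + 5 + 6 = 16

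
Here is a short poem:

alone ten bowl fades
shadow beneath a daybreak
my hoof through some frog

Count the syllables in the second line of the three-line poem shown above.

7

The second line: shadow(2) + beneath(2) + a(1) + daybreak(2) = 7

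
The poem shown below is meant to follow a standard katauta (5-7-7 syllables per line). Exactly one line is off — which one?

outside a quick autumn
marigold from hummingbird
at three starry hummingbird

Line 1

Line 1: outside (2), a (1), quick (1), autumn (2) → 6 (expected 5)
Line 2: marigold (3), from (1), hummingbird (3) → 7 ✓
Line 3: at (1), three (1), starry (2), hummingbird (3) → 7 ✓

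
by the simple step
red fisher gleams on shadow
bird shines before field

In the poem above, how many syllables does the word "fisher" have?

2

"fisher" has 2 syllables.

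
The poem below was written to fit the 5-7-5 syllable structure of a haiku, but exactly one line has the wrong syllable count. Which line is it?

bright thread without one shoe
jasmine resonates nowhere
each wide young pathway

The first line

Line 1: bright(1) + thread(1) + without(2) + one(1) + shoe(1) = 6 (expected 5)
Line 2: jasmine(2) + resonates(3) + nowhere(2) = 7 ✓
Line 3: each(1) + wide(1) + young(1) + pathway(2) = 5 ✓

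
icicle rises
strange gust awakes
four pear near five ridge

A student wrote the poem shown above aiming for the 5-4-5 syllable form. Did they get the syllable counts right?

Yes

Line 1: "icicle rises": 3+2 = 5 ✓
Line 2: "strange gust awakes": 1+1+2 = 4 ✓
Line 3: "four pear near five ridge": 1+1+1+1+1 = 5 ✓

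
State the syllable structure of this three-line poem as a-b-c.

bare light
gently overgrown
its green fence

Line 1: "bare light": 1+1 = 2
Line 2: "gently overgrown": 2+3 = 5
Line 3: "its green fence": 1+1+1 = 3

2-5-3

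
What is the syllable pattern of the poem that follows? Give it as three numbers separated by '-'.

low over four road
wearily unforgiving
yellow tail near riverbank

5-7-7

Line 1: low(1) + over(2) + four(1) + road(1) = 5
Line 2: wearily(3) + unforgiving(4) = 7
Line 3: yellow(2) + tail(1) + near(1) + riverbank(3) = 7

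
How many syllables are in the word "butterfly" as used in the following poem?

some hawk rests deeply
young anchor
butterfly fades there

"butterfly" has 3 syllables.

3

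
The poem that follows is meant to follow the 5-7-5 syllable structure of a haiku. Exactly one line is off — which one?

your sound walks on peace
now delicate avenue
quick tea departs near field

Line 1: your (1), sound (1), walks (1), on (1), peace (1) → 5 ✓
Line 2: now (1), delicate (3), avenue (3) → 7 ✓
Line 3: quick (1), tea (1), departs (2), near (1), field (1) → 6 (expected 5)

The third line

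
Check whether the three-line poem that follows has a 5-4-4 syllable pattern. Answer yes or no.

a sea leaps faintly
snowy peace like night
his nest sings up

No

Line 1: "a sea leaps faintly": 1+1+1+2 = 5 ✓
Line 2: "snowy peace like night": 2+1+1+1 = 5 (expected 4)
Line 3: "his nest sings up": 1+1+1+1 = 4 ✓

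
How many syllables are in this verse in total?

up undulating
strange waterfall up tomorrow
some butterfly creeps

Line 1: up (1), undulating (4) → 5
Line 2: strange (1), waterfall (3), up (1), tomorrow (3) → 8
Line 3: some (1), butterfly (3), creeps (1) → 5
Total: 5 + 8 + 5 = 18

18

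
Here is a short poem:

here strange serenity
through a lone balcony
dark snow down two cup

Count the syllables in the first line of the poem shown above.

6

The first line: here(1) + strange(1) + serenity(4) = 6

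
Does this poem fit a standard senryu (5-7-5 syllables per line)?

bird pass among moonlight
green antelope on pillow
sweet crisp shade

No

Line 1: bird(1) + pass(1) + among(2) + moonlight(2) = 6 (expected 5)
Line 2: green(1) + antelope(3) + on(1) + pillow(2) = 7 ✓
Line 3: sweet(1) + crisp(1) + shade(1) = 3 (expected 5)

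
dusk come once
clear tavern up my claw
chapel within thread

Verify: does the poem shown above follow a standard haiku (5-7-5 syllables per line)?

Line 1: "dusk come once": 1+1+1 = 3 (expected 5)
Line 2: "clear tavern up my claw": 1+2+1+1+1 = 6 (expected 7)
Line 3: "chapel within thread": 2+2+1 = 5 ✓

No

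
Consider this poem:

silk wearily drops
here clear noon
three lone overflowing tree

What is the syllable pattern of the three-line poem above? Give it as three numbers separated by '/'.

5/3/7

Line 1: "silk wearily drops": 1+3+1 = 5
Line 2: "here clear noon": 1+1+1 = 3
Line 3: "three lone overflowing tree": 1+1+4+1 = 7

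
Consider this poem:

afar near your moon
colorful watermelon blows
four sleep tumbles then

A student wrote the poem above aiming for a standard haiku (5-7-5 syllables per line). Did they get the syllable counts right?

Line 1: afar (2), near (1), your (1), moon (1) → 5 ✓
Line 2: colorful (3), watermelon (4), blows (1) → 8 (expected 7)
Line 3: four (1), sleep (1), tumbles (2), then (1) → 5 ✓

No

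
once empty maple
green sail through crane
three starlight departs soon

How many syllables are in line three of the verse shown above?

6

Line three: three (1), starlight (2), departs (2), soon (1) → 6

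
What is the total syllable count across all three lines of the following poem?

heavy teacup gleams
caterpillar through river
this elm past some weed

17

Line 1: heavy (2), teacup (2), gleams (1) → 5
Line 2: caterpillar (4), through (1), river (2) → 7
Line 3: this (1), elm (1), past (1), some (1), weed (1) → 5
Total: 5 + 7 + 5 = 17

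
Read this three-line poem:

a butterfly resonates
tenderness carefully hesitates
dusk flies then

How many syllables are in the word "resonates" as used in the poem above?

"resonates" has 3 syllables.

3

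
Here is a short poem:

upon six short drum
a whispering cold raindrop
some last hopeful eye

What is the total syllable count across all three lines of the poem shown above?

17

Line 1: "upon six short drum": 2+1+1+1 = 5
Line 2: "a whispering cold raindrop": 1+3+1+2 = 7
Line 3: "some last hopeful eye": 1+1+2+1 = 5
Total: 5 + 7 + 5 = 17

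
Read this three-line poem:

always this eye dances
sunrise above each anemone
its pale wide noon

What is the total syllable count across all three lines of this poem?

Line 1: always(2) + this(1) + eye(1) + dances(2) = 6
Line 2: sunrise(2) + above(2) + each(1) + anemone(4) = 9
Line 3: its(1) + pale(1) + wide(1) + noon(1) = 4
Total: 6 + 9 + 4 = 19

19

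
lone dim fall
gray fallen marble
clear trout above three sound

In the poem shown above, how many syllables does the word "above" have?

2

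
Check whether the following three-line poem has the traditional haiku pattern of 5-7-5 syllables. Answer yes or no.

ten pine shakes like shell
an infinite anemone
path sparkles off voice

Line 1: "ten pine shakes like shell": 1+1+1+1+1 = 5 ✓
Line 2: "an infinite anemone": 1+3+4 = 8 (expected 7)
Line 3: "path sparkles off voice": 1+2+1+1 = 5 ✓

No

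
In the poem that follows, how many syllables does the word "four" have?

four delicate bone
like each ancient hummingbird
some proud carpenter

1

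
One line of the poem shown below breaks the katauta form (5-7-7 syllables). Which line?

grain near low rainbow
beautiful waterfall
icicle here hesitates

Line 2

Line 1: grain (1), near (1), low (1), rainbow (2) → 5 ✓
Line 2: beautiful (3), waterfall (3) → 6 (expected 7)
Line 3: icicle (3), here (1), hesitates (3) → 7 ✓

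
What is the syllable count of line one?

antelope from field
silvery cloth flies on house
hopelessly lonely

Line one: antelope (3), from (1), field (1) → 5

5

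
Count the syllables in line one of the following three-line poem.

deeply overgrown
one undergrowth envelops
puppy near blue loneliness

Line one: "deeply overgrown": 2+3 = 5

5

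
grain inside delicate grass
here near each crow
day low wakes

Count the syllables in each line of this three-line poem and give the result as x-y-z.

7-4-3

Line 1: grain (1), inside (2), delicate (3), grass (1) → 7
Line 2: here (1), near (1), each (1), crow (1) → 4
Line 3: day (1), low (1), wakes (1) → 3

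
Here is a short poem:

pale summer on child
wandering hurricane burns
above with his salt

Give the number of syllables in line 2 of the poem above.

Line 2: wandering(3) + hurricane(3) + burns(1) = 7

7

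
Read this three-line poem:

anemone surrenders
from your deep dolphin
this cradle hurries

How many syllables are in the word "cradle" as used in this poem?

2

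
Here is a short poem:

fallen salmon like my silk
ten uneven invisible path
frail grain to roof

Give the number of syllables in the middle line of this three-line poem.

9

The middle line: ten(1) + uneven(3) + invisible(4) + path(1) = 9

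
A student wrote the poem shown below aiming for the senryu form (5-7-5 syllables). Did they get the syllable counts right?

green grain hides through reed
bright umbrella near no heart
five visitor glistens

Line 1: green(1) + grain(1) + hides(1) + through(1) + reed(1) = 5 ✓
Line 2: bright(1) + umbrella(3) + near(1) + no(1) + heart(1) = 7 ✓
Line 3: five(1) + visitor(3) + glistens(2) = 6 (expected 5)

No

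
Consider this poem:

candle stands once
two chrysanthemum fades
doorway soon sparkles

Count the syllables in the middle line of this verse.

The middle line: two(1) + chrysanthemum(4) + fades(1) = 6

6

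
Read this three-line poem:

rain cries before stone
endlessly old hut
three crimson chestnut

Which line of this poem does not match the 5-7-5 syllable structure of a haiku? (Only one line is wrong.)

Line 1: rain (1), cries (1), before (2), stone (1) → 5 ✓
Line 2: endlessly (3), old (1), hut (1) → 5 (expected 7)
Line 3: three (1), crimson (2), chestnut (2) → 5 ✓

The second line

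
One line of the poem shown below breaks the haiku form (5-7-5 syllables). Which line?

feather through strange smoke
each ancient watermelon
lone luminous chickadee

The third line

Line 1: feather (2), through (1), strange (1), smoke (1) → 5 ✓
Line 2: each (1), ancient (2), watermelon (4) → 7 ✓
Line 3: lone (1), luminous (3), chickadee (3) → 7 (expected 5)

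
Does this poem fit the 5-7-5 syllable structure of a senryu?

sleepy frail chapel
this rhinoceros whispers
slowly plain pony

Line 1: "sleepy frail chapel": 2+1+2 = 5 ✓
Line 2: "this rhinoceros whispers": 1+4+2 = 7 ✓
Line 3: "slowly plain pony": 2+1+2 = 5 ✓

Yes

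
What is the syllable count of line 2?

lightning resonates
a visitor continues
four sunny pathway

Line 2: a(1) + visitor(3) + continues(3) = 7

7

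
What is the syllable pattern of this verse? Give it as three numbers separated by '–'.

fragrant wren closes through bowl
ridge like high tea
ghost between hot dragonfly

Line 1: fragrant(2) + wren(1) + closes(2) + through(1) + bowl(1) = 7
Line 2: ridge(1) + like(1) + high(1) + tea(1) = 4
Line 3: ghost(1) + between(2) + hot(1) + dragonfly(3) = 7

7–4–7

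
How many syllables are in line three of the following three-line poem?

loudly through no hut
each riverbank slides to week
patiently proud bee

5

Line three: patiently (3), proud (1), bee (1) → 5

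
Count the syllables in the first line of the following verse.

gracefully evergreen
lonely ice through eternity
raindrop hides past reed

The first line: gracefully(3) + evergreen(3) = 6

6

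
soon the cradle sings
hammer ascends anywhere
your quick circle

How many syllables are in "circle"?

2

"circle" has 2 syllables.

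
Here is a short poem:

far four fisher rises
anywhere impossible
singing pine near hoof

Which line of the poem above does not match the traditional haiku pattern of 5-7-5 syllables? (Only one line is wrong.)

Line 1: far (1), four (1), fisher (2), rises (2) → 6 (expected 5)
Line 2: anywhere (3), impossible (4) → 7 ✓
Line 3: singing (2), pine (1), near (1), hoof (1) → 5 ✓

The first line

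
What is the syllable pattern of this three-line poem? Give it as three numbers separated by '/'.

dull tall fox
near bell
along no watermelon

Line 1: dull (1), tall (1), fox (1) → 3
Line 2: near (1), bell (1) → 2
Line 3: along (2), no (1), watermelon (4) → 7

3/2/7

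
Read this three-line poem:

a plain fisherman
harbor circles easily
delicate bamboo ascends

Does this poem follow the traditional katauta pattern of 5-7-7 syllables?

Yes

Line 1: a(1) + plain(1) + fisherman(3) = 5 ✓
Line 2: harbor(2) + circles(2) + easily(3) = 7 ✓
Line 3: delicate(3) + bamboo(2) + ascends(2) = 7 ✓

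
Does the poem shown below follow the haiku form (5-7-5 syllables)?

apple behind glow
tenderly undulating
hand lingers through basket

No

Line 1: apple(2) + behind(2) + glow(1) = 5 ✓
Line 2: tenderly(3) + undulating(4) = 7 ✓
Line 3: hand(1) + lingers(2) + through(1) + basket(2) = 6 (expected 5)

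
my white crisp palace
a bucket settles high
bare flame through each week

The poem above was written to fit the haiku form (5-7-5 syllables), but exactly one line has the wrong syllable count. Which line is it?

Line 1: "my white crisp palace": 1+1+1+2 = 5 ✓
Line 2: "a bucket settles high": 1+2+2+1 = 6 (expected 7)
Line 3: "bare flame through each week": 1+1+1+1+1 = 5 ✓

Line 2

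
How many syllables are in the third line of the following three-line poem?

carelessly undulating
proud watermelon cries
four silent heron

5

The third line: four (1), silent (2), heron (2) → 5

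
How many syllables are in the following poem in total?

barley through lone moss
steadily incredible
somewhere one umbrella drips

19

Line 1: barley (2), through (1), lone (1), moss (1) → 5
Line 2: steadily (3), incredible (4) → 7
Line 3: somewhere (2), one (1), umbrella (3), drips (1) → 7
Total: 5 + 7 + 7 = 19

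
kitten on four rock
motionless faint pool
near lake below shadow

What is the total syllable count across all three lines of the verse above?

16

Line 1: kitten(2) + on(1) + four(1) + rock(1) = 5
Line 2: motionless(3) + faint(1) + pool(1) = 5
Line 3: near(1) + lake(1) + below(2) + shadow(2) = 6
Total: 5 + 5 + 6 = 16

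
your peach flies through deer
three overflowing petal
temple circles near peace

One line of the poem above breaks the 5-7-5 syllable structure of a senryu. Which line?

Line 3

Line 1: your (1), peach (1), flies (1), through (1), deer (1) → 5 ✓
Line 2: three (1), overflowing (4), petal (2) → 7 ✓
Line 3: temple (2), circles (2), near (1), peace (1) → 6 (expected 5)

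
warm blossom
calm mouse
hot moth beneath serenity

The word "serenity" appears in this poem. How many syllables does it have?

4

"serenity" has 4 syllables.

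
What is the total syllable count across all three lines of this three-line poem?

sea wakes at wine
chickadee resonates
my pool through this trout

Line 1: sea (1), wakes (1), at (1), wine (1) → 4
Line 2: chickadee (3), resonates (3) → 6
Line 3: my (1), pool (1), through (1), this (1), trout (1) → 5
Total: 4 + 6 + 5 = 15

15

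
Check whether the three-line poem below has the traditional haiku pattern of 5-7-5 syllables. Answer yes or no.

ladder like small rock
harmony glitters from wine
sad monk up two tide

Yes

Line 1: ladder(2) + like(1) + small(1) + rock(1) = 5 ✓
Line 2: harmony(3) + glitters(2) + from(1) + wine(1) = 7 ✓
Line 3: sad(1) + monk(1) + up(1) + two(1) + tide(1) = 5 ✓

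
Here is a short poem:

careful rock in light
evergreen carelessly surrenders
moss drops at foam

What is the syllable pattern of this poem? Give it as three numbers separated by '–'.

5–9–4

Line 1: "careful rock in light": 2+1+1+1 = 5
Line 2: "evergreen carelessly surrenders": 3+3+3 = 9
Line 3: "moss drops at foam": 1+1+1+1 = 4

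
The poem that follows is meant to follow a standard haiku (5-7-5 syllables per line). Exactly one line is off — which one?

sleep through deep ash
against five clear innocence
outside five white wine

The first line

Line 1: sleep (1), through (1), deep (1), ash (1) → 4 (expected 5)
Line 2: against (2), five (1), clear (1), innocence (3) → 7 ✓
Line 3: outside (2), five (1), white (1), wine (1) → 5 ✓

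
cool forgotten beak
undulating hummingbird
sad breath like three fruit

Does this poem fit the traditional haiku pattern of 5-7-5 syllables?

Line 1: cool (1), forgotten (3), beak (1) → 5 ✓
Line 2: undulating (4), hummingbird (3) → 7 ✓
Line 3: sad (1), breath (1), like (1), three (1), fruit (1) → 5 ✓

Yes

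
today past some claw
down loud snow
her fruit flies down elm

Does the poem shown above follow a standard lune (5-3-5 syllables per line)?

Yes

Line 1: today (2), past (1), some (1), claw (1) → 5 ✓
Line 2: down (1), loud (1), snow (1) → 3 ✓
Line 3: her (1), fruit (1), flies (1), down (1), elm (1) → 5 ✓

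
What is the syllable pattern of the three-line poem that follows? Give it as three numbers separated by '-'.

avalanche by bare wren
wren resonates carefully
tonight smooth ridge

Line 1: avalanche (3), by (1), bare (1), wren (1) → 6
Line 2: wren (1), resonates (3), carefully (3) → 7
Line 3: tonight (2), smooth (1), ridge (1) → 4

6-7-4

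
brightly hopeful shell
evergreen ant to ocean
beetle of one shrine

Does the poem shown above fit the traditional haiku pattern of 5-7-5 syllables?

Yes

Line 1: brightly (2), hopeful (2), shell (1) → 5 ✓
Line 2: evergreen (3), ant (1), to (1), ocean (2) → 7 ✓
Line 3: beetle (2), of (1), one (1), shrine (1) → 5 ✓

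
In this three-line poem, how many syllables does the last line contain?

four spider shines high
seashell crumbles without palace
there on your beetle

5

The last line: there(1) + on(1) + your(1) + beetle(2) = 5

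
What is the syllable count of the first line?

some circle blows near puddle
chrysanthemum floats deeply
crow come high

The first line: some(1) + circle(2) + blows(1) + near(1) + puddle(2) = 7

7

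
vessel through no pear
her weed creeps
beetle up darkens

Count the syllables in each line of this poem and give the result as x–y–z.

5–3–5

Line 1: "vessel through no pear": 2+1+1+1 = 5
Line 2: "her weed creeps": 1+1+1 = 3
Line 3: "beetle up darkens": 2+1+2 = 5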